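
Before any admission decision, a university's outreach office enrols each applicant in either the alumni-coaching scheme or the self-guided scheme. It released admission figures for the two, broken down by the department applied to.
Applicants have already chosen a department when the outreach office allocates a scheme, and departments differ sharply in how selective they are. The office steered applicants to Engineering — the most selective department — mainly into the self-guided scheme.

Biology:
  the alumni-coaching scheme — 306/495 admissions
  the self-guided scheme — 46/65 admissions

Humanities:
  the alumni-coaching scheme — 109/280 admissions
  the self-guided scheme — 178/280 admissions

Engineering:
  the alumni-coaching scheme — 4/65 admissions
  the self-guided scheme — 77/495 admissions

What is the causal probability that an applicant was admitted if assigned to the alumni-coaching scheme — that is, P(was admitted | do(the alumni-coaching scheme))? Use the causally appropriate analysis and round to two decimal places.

0.36

Within every department level the self-guided scheme has the higher rate, yet pooled the alumni-coaching scheme does — Simpson's reversal.
Since department is a pre-existing factor (not a product of the outreach scheme) and it affects the outcome on its own, it is a confounder. The stratified rates, not the pooled rate, identify the causal effect.
Standardising the alumni-coaching scheme to the population department mix: 0.333·306/495 + 0.333·109/280 + 0.333·4/65 = 0.356.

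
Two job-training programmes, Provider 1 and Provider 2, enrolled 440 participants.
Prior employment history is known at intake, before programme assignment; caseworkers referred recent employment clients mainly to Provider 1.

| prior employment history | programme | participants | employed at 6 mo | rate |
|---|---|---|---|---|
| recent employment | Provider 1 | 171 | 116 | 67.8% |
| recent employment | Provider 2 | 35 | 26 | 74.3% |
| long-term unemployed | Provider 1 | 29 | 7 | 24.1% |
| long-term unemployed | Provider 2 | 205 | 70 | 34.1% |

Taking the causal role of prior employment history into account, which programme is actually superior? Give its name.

Provider 2

Provider 2 is higher inside every prior employment history stratum but Provider 1 is higher in aggregate. Whether to stratify depends on how prior employment history relates to the programme.
Since prior employment history is a pre-existing factor (not a product of the programme) and it affects the outcome on its own, it is a confounder. The stratified rates, not the pooled rate, identify the causal effect.
Within each level — recent employment: 67.8% vs 74.3%; long-term unemployed: 24.1% vs 34.1% — Provider 2 is higher every time.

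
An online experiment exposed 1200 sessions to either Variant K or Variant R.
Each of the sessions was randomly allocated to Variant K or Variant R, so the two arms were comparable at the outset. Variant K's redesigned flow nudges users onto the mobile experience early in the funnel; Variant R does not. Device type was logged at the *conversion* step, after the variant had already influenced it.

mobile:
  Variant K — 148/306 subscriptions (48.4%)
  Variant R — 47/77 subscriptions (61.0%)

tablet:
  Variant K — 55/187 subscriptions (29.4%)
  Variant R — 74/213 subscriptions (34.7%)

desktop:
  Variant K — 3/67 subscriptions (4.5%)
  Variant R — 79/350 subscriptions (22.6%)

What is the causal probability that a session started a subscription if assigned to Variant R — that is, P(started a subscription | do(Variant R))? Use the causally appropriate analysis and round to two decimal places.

Device type lies on the pathway variant → device type → outcome, so adjusting for it blocks the indirect effect. For the total causal effect of variant, use the unadjusted pooled rates.
So P(outcome | do(Variant R)) is just the pooled rate for Variant R: 200/640 = 0.312.

0.31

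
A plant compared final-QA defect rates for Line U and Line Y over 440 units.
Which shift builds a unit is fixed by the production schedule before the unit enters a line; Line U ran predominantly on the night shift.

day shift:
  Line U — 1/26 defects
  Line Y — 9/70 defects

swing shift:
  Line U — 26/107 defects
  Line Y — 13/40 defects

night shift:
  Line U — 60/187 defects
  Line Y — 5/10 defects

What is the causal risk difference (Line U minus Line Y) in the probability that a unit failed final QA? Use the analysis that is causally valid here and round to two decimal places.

-0.13

Here shift is a common cause — it drives both which line a case falls under and the outcome. The crude comparison mixes populations; the stratum-specific rates are the causally relevant ones.
Adjusting over the population distribution of shift: 0.218·(0.038−0.129) + 0.334·(0.243−0.325) + 0.448·(0.321−0.500) = -0.127.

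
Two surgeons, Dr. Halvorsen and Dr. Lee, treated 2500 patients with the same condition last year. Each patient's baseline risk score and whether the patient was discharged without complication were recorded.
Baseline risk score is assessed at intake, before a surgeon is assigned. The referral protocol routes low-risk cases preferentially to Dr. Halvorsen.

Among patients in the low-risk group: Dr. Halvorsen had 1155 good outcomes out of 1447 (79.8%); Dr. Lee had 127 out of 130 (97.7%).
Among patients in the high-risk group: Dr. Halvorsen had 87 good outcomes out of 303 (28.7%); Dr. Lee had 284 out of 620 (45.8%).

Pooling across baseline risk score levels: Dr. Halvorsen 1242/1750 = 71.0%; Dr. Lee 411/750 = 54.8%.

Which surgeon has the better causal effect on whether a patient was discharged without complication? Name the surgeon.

Within every baseline risk score level Dr. Lee has the higher rate, yet pooled Dr. Halvorsen does — Simpson's reversal.
Baseline risk score is set before the surgeon has any effect — it is not caused by the surgeon — and it independently drives the outcome. That makes it a confounder, so the causal comparison is within baseline risk score levels.
Within each level — low-risk: 79.8% vs 97.7%; high-risk: 28.7% vs 45.8% — Dr. Lee is higher every time.

Dr. Lee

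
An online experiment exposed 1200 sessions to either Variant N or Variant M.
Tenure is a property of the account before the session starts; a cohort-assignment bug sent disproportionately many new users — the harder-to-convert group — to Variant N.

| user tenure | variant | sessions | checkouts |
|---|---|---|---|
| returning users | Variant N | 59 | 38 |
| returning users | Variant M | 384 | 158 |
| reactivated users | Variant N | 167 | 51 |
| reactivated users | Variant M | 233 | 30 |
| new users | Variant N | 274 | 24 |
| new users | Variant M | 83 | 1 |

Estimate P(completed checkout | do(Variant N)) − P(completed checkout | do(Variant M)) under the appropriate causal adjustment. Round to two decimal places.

+0.17

Variant N is higher inside every user tenure stratum but Variant M is higher in aggregate. Whether to stratify depends on how user tenure relates to the variant.
Since user tenure is a pre-existing factor (not a product of the variant) and it affects the outcome on its own, it is a confounder. The stratified rates, not the pooled rate, identify the causal effect.
Adjusting over the population distribution of user tenure: 0.369·(0.644−0.411) + 0.333·(0.305−0.129) + 0.297·(0.088−0.012) = +0.167.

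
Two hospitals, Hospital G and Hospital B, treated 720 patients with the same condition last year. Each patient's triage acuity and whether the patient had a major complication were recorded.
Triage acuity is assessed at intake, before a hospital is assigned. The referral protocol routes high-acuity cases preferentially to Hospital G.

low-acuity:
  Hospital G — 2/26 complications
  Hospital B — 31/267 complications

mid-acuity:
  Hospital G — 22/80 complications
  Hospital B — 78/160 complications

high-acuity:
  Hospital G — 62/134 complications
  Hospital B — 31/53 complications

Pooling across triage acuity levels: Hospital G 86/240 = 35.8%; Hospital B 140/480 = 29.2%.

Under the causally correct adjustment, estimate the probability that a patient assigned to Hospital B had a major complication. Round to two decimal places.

The stratified and pooled comparisons disagree (Hospital G wins within each triage acuity; Hospital B wins overall), so the answer turns on the causal role of triage acuity.
Since triage acuity is a pre-existing factor (not a product of the hospital) and it affects the outcome on its own, it is a confounder. The stratified rates, not the pooled rate, identify the causal effect.
Standardising Hospital B to the population triage acuity mix: 0.407·31/267 + 0.333·78/160 + 0.260·31/53 = 0.362.

0.36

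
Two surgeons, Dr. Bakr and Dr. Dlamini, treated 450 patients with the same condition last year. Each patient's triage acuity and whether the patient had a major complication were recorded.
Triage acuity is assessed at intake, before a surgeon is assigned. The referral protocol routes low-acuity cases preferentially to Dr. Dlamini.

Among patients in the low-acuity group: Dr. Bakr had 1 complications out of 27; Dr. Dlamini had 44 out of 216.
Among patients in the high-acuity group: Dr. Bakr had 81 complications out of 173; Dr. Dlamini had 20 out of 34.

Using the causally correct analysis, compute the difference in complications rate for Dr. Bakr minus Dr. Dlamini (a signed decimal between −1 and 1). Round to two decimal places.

Within every triage acuity level Dr. Bakr has the lower rate, yet pooled Dr. Dlamini does — Simpson's reversal.
Nothing the surgeon does changes triage acuity; the imbalance is an allocation artefact. With triage acuity also predicting the outcome, the pooled figure is confounded, and the within-stratum comparison is the causal one.
Adjusting over the population distribution of triage acuity: 0.540·(0.037−0.204) + 0.460·(0.468−0.588) = -0.145.

-0.15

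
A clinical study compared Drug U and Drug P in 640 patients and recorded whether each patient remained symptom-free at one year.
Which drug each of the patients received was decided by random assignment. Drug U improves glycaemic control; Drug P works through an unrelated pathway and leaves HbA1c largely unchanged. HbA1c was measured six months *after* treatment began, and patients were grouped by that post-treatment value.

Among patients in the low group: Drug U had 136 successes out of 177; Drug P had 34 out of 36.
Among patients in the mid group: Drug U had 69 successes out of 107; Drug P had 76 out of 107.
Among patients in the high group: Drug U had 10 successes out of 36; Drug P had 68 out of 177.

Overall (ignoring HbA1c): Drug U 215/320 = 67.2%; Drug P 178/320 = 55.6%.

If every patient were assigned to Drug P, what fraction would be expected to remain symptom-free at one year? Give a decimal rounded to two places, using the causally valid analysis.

0.56

HbA1c is recorded after the drug and is itself shifted by it — it sits on the causal path from drug to outcome. Conditioning on a mediator would strip out part of the effect we want; the pooled comparison gives the total causal effect.
So P(outcome | do(Drug P)) is just the pooled rate for Drug P: 178/320 = 0.556.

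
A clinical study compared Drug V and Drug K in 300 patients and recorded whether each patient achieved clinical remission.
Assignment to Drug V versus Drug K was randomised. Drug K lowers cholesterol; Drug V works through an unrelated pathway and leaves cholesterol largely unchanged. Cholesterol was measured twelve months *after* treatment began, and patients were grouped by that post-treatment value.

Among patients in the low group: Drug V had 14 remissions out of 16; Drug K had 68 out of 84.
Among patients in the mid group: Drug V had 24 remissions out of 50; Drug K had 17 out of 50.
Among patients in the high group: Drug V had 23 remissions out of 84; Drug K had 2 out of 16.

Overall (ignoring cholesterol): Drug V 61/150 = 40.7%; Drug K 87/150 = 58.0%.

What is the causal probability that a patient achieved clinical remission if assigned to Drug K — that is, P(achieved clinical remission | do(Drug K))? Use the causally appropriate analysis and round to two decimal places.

The cholesterol-specific comparison favours Drug V throughout, but the pooled figures favour Drug K. The question is whether to condition on cholesterol.
Stratifying would compare drugs among patients the drugs themselves sorted into cholesterol groups — a form of selection on an intermediate. The unconditioned pooled rates give the total causal effect.
So P(outcome | do(Drug K)) is just the pooled rate for Drug K: 87/150 = 0.580.

0.58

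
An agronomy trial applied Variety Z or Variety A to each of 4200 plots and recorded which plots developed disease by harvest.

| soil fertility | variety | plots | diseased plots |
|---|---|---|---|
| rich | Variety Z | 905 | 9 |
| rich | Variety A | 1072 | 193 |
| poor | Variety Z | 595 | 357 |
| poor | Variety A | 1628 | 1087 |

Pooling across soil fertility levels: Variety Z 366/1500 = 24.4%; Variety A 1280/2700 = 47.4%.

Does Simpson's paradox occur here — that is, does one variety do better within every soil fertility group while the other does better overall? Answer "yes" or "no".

no

Within each soil fertility level (rich 1.0% vs 18.0%; poor 60.0% vs 66.8%), Variety Z has the lower rate every time. Pooled: 24.4% vs 47.4% — Variety Z has the lower rate overall. They agree.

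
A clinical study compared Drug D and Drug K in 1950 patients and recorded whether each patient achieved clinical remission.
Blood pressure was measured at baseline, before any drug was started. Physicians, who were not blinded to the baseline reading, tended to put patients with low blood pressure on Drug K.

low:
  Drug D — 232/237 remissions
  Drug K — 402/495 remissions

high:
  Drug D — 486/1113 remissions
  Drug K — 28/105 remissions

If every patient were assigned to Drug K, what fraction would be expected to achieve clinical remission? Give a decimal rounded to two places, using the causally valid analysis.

Here blood pressure is a common cause — it drives both which drug a case falls under and the outcome. The crude comparison mixes populations; the stratum-specific rates are the causally relevant ones.
Standardising Drug K to the population blood pressure mix: 0.375·402/495 + 0.625·28/105 = 0.471.

0.47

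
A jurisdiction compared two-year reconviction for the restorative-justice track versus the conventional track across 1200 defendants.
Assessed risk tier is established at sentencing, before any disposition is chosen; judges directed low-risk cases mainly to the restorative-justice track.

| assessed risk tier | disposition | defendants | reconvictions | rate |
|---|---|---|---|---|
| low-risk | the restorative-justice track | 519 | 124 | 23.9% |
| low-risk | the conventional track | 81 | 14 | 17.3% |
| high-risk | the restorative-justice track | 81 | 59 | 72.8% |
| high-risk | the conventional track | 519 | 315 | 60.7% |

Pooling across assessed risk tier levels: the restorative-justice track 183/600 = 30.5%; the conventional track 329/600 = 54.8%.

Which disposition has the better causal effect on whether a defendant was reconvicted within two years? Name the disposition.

Assessed risk tier is set before the disposition has any effect — it is not caused by the disposition — and it independently drives the outcome. That makes it a confounder, so the causal comparison is within assessed risk tier levels.
Within each level — low-risk: 23.9% vs 17.3%; high-risk: 72.8% vs 60.7% — the conventional track is lower every time.

the conventional track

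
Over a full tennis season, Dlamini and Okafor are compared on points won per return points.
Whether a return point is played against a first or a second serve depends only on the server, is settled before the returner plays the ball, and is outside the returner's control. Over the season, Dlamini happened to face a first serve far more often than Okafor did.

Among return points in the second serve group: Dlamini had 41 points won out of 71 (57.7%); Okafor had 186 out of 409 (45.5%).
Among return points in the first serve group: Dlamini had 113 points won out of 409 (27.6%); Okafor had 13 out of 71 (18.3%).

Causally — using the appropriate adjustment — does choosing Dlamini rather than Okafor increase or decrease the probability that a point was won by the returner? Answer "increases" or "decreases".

Serve type satisfies the back-door criterion: it is not a descendant of the player, and it blocks the spurious path from player to outcome. Adjusting for it (i.e., using the within-serve type rates) gives the causal effect.
Within each level — second serve: 57.7% vs 45.5%; first serve: 27.6% vs 18.3% — Dlamini is higher every time.

increases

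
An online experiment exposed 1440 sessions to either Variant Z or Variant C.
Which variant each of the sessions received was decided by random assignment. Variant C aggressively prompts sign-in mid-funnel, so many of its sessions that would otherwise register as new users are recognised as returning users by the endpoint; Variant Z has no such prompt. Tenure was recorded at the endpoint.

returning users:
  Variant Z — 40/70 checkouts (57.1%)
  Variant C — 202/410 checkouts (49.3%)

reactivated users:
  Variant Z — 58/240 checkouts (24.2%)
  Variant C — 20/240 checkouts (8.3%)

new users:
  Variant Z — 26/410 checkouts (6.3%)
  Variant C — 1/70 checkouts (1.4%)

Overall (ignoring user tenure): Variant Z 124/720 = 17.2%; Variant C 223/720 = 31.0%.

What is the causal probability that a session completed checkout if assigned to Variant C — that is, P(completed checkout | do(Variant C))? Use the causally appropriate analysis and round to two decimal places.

0.31

Variant Z is higher inside every user tenure stratum but Variant C is higher in aggregate. Whether to stratify depends on how user tenure relates to the variant.
User tenure here is a post-treatment variable shaped by the variant; conditioning on it would introduce bias rather than remove it. The overall comparison is the causal one.
So P(outcome | do(Variant C)) is just the pooled rate for Variant C: 223/720 = 0.310.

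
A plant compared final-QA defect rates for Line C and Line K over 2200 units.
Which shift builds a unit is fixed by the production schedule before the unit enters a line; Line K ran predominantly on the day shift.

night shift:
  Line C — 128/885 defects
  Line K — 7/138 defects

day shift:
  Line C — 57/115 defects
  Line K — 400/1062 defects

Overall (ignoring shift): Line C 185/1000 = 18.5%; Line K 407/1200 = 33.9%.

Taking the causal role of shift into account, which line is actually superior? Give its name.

Line K is lower inside every shift stratum but Line C is lower in aggregate. Whether to stratify depends on how shift relates to the line.
The imbalance in shift arose from how units were allocated, not from anything the line did; and shift independently affects the outcome. The pooled gap is confounded — condition on shift.
Within each level — night shift: 14.5% vs 5.1%; day shift: 49.6% vs 37.7% — Line K is lower every time.

Line K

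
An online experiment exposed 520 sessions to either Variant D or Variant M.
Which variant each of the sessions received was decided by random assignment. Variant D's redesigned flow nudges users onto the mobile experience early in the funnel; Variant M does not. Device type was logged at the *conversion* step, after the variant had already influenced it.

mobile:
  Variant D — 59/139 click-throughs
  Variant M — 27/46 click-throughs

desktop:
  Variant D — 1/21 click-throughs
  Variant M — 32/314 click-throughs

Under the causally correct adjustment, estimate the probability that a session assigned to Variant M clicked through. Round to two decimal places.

Within every device type level Variant M has the higher rate, yet pooled Variant D does — Simpson's reversal.
Because the variant influences device type, device type is a post-treatment mediator, not a confounder. Stratifying on it would bias the estimate; the causal effect is the crude pooled difference.
So P(outcome | do(Variant M)) is just the pooled rate for Variant M: 59/360 = 0.164.

0.16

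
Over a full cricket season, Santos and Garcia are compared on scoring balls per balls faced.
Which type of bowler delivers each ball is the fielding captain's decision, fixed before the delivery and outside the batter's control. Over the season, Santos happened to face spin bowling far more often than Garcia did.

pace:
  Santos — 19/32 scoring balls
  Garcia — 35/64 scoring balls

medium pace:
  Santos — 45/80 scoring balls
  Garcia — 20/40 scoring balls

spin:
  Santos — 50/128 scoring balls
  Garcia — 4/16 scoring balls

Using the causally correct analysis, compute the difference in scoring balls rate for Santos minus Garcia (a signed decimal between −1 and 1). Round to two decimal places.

The bowling type-specific comparison favours Santos throughout, but the pooled figures favour Garcia. The question is whether to condition on bowling type.
The imbalance in bowling type arose from how balls faced were allocated, not from anything the player did; and bowling type independently affects the outcome. The pooled gap is confounded — condition on bowling type.
Adjusting over the population distribution of bowling type: 0.267·(0.594−0.547) + 0.333·(0.562−0.500) + 0.400·(0.391−0.250) = +0.090.

+0.09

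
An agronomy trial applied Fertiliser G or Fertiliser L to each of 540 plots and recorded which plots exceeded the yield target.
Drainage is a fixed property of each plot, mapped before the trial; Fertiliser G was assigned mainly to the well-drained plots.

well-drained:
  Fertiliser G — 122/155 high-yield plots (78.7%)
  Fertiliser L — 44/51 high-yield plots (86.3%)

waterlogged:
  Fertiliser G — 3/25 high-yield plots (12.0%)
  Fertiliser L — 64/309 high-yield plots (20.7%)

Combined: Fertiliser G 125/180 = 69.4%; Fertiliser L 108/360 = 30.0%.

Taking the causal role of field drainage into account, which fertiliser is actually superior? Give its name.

Within every field drainage level Fertiliser L has the higher rate, yet pooled Fertiliser G does — Simpson's reversal.
The imbalance in field drainage arose from how plots were allocated, not from anything the fertiliser did; and field drainage independently affects the outcome. The pooled gap is confounded — condition on field drainage.
Within each level — well-drained: 78.7% vs 86.3%; waterlogged: 12.0% vs 20.7% — Fertiliser L is higher every time.

Fertiliser L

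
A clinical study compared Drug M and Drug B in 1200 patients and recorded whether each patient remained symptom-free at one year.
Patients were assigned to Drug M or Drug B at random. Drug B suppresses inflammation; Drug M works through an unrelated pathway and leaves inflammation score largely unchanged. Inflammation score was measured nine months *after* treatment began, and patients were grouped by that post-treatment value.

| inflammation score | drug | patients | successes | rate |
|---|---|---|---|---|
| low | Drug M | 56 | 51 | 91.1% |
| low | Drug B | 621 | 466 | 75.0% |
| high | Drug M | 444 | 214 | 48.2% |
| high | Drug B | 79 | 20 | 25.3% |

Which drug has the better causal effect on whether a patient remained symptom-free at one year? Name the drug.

Drug B

The distribution of inflammation score is itself part of what the drug does — it is an intermediate outcome. Holding it fixed would remove that part of the effect; the total effect is the pooled difference.
Pooled: Drug M 53.0% vs Drug B 69.4%; Drug B is higher overall.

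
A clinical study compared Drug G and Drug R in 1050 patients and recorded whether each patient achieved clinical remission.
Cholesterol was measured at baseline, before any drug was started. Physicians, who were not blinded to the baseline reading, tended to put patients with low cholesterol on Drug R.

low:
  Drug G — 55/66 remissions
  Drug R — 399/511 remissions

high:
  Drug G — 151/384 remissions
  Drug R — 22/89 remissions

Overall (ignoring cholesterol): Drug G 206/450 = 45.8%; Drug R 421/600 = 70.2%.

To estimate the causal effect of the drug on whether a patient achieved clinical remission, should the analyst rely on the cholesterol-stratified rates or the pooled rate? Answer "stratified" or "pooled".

Cholesterol satisfies the back-door criterion: it is not a descendant of the drug, and it blocks the spurious path from drug to outcome. Adjusting for it (i.e., using the within-cholesterol rates) gives the causal effect.
Within each level — low: 83.3% vs 78.1%; high: 39.3% vs 24.7% — Drug G is higher every time.

stratified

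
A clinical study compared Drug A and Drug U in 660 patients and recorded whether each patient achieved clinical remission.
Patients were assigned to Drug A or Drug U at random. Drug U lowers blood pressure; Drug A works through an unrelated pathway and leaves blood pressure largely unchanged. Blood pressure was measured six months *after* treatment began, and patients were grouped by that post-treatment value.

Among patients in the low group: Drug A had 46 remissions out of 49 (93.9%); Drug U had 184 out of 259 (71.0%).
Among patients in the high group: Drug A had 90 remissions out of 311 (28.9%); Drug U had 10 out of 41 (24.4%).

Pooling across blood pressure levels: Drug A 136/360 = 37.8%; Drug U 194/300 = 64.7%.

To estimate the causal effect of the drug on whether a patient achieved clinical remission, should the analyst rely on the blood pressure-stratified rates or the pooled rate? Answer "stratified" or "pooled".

Blood pressure is downstream of the drug. One should not condition on a consequence of treatment, so the overall rates are the right comparison.
Pooled: Drug A 37.8% vs Drug U 64.7%; Drug U is higher overall.

pooled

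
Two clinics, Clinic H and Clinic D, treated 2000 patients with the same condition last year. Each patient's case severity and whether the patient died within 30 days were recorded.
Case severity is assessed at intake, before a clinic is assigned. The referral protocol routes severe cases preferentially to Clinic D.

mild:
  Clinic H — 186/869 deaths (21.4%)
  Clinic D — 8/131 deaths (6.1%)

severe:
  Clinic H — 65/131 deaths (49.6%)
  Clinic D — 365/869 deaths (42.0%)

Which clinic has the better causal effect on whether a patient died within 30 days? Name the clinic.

Clinic D

Clinic D is lower inside every case severity stratum but Clinic H is lower in aggregate. Whether to stratify depends on how case severity relates to the clinic.
Since case severity is a pre-existing factor (not a product of the clinic) and it affects the outcome on its own, it is a confounder. The stratified rates, not the pooled rate, identify the causal effect.
Within each level — mild: 21.4% vs 6.1%; severe: 49.6% vs 42.0% — Clinic D is lower every time.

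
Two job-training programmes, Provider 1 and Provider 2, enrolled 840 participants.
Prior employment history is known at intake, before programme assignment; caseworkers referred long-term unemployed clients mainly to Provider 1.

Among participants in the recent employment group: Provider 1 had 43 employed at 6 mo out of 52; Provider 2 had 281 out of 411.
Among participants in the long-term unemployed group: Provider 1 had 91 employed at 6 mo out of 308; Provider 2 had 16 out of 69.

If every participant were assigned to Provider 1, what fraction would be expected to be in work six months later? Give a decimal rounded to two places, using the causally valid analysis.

The stratified and pooled comparisons disagree (Provider 1 wins within each prior employment history; Provider 2 wins overall), so the answer turns on the causal role of prior employment history.
Since prior employment history is a pre-existing factor (not a product of the programme) and it affects the outcome on its own, it is a confounder. The stratified rates, not the pooled rate, identify the causal effect.
Standardising Provider 1 to the population prior employment history mix: 0.551·43/52 + 0.449·91/308 = 0.588.

0.59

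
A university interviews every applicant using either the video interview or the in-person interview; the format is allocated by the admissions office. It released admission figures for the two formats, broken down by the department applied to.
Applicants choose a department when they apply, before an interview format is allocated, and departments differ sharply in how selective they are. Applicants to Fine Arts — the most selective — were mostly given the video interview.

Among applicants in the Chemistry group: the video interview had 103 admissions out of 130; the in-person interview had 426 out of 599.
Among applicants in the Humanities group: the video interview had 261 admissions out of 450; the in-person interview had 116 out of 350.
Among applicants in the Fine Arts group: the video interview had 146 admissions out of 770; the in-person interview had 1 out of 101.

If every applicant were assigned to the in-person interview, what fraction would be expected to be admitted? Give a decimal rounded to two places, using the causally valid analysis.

Here department is a common cause — it drives both which interview format a case falls under and the outcome. The crude comparison mixes populations; the stratum-specific rates are the causally relevant ones.
Standardising the in-person interview to the population department mix: 0.304·426/599 + 0.333·116/350 + 0.363·1/101 = 0.330.

0.33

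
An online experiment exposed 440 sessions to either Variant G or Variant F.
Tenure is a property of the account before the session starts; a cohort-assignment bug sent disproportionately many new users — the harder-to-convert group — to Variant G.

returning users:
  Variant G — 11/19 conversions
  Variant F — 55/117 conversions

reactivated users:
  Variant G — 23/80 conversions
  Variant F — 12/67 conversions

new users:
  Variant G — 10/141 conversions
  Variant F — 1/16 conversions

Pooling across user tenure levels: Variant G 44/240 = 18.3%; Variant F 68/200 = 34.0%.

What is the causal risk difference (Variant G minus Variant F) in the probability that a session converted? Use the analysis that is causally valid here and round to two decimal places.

+0.07

The stratified and pooled comparisons disagree (Variant G wins within each user tenure; Variant F wins overall), so the answer turns on the causal role of user tenure.
User tenure satisfies the back-door criterion: it is not a descendant of the variant, and it blocks the spurious path from variant to outcome. Adjusting for it (i.e., using the within-user tenure rates) gives the causal effect.
Adjusting over the population distribution of user tenure: 0.309·(0.579−0.470) + 0.334·(0.287−0.179) + 0.357·(0.071−0.062) = +0.073.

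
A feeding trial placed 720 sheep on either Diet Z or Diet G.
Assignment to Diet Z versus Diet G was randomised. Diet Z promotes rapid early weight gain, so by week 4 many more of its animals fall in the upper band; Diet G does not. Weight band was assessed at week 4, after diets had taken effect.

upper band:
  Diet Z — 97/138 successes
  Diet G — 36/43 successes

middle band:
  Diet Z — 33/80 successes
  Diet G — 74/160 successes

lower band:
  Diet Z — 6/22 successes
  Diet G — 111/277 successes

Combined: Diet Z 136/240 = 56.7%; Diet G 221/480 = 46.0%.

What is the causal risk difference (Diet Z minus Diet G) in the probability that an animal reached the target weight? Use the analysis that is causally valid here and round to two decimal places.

The distribution of week-4 weight band is itself part of what the diet does — it is an intermediate outcome. Holding it fixed would remove that part of the effect; the total effect is the pooled difference.
The causal difference is the pooled difference: 0.567 − 0.460 = +0.106.

+0.11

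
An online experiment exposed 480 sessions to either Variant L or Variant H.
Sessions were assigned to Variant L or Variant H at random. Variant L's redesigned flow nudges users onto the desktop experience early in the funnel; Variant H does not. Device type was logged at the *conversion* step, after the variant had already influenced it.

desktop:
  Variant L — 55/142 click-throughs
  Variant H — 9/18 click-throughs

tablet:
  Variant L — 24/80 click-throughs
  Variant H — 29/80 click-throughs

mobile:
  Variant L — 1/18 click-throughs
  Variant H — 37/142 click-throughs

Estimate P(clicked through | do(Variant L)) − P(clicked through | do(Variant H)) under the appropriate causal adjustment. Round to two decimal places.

+0.02

Stratifying would compare variants among sessions the variants themselves sorted into device type groups — a form of selection on an intermediate. The unconditioned pooled rates give the total causal effect.
The causal difference is the pooled difference: 0.333 − 0.312 = +0.021.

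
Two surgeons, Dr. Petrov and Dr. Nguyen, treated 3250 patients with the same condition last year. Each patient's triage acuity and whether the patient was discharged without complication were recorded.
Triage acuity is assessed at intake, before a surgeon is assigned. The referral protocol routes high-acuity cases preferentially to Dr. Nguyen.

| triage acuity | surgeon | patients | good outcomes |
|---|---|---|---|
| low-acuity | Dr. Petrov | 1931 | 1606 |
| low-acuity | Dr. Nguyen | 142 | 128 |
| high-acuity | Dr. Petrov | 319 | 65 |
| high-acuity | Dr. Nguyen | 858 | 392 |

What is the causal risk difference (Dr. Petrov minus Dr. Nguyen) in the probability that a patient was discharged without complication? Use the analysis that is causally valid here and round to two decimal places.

Triage acuity satisfies the back-door criterion: it is not a descendant of the surgeon, and it blocks the spurious path from surgeon to outcome. Adjusting for it (i.e., using the within-triage acuity rates) gives the causal effect.
Adjusting over the population distribution of triage acuity: 0.638·(0.832−0.901) + 0.362·(0.204−0.457) = -0.136.

-0.14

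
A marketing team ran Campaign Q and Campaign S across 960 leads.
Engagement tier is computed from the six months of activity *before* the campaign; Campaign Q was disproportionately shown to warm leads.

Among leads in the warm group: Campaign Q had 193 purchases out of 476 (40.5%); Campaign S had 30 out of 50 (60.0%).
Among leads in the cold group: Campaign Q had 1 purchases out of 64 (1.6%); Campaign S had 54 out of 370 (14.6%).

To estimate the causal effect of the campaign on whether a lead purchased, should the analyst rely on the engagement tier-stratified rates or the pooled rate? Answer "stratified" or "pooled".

The imbalance in engagement tier arose from how leads were allocated, not from anything the campaign did; and engagement tier independently affects the outcome. The pooled gap is confounded — condition on engagement tier.
Within each level — warm: 40.5% vs 60.0%; cold: 1.6% vs 14.6% — Campaign S is higher every time.

stratified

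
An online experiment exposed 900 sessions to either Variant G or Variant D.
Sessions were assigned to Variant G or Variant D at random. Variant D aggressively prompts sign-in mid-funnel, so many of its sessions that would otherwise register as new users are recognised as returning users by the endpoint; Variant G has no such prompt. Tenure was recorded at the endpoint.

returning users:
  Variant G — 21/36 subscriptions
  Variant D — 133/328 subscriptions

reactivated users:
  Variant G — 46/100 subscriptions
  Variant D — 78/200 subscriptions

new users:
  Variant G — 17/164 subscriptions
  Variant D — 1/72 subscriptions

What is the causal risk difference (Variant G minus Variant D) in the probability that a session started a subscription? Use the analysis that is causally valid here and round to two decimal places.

User tenure lies on the pathway variant → user tenure → outcome, so adjusting for it blocks the indirect effect. For the total causal effect of variant, use the unadjusted pooled rates.
The causal difference is the pooled difference: 0.280 − 0.353 = -0.073.

-0.07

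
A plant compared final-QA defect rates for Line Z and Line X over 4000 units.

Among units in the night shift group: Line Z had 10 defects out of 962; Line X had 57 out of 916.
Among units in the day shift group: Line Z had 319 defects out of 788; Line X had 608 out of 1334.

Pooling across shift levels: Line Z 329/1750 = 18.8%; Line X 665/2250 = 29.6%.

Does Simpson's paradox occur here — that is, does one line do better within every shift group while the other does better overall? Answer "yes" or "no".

Within each shift level (night shift 1.0% vs 6.2%; day shift 40.5% vs 45.6%), Line Z has the lower rate every time. Pooled: 18.8% vs 29.6% — Line Z has the lower rate overall. They agree.

no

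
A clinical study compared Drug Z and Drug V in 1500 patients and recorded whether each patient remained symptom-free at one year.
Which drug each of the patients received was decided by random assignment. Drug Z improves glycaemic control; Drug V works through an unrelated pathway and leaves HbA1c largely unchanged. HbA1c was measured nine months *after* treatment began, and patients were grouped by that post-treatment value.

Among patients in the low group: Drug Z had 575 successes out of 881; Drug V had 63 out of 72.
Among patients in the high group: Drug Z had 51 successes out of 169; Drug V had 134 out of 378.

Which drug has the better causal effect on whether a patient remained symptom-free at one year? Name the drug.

Drug Z

The stratified and pooled comparisons disagree (Drug V wins within each HbA1c; Drug Z wins overall), so the answer turns on the causal role of HbA1c.
HbA1c lies on the pathway drug → HbA1c → outcome, so adjusting for it blocks the indirect effect. For the total causal effect of drug, use the unadjusted pooled rates.
Pooled: Drug Z 59.6% vs Drug V 43.8%; Drug Z is higher overall.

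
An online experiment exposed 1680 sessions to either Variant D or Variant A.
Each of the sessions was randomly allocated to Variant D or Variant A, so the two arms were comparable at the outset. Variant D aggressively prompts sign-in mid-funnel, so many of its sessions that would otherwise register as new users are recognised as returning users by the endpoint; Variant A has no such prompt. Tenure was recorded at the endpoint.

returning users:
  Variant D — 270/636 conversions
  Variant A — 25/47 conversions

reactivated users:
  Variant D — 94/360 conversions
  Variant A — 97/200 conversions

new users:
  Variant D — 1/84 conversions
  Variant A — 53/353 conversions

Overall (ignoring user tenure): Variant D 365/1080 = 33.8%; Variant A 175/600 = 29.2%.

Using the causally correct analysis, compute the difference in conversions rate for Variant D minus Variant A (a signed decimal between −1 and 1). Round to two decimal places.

+0.05

The user tenure-specific comparison favours Variant A throughout, but the pooled figures favour Variant D. The question is whether to condition on user tenure.
User tenure is recorded after the variant and is itself shifted by it — it sits on the causal path from variant to outcome. Conditioning on a mediator would strip out part of the effect we want; the pooled comparison gives the total causal effect.
The causal difference is the pooled difference: 0.338 − 0.292 = +0.046.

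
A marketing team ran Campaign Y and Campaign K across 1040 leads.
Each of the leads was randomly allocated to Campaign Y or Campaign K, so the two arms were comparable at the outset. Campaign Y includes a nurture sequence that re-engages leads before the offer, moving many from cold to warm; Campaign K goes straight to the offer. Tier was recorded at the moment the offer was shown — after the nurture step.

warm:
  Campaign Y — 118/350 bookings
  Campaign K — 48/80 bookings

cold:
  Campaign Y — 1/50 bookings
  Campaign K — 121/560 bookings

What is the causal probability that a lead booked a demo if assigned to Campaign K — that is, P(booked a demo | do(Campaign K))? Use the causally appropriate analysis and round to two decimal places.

Within every engagement tier level Campaign K has the higher rate, yet pooled Campaign Y does — Simpson's reversal.
Engagement tier is downstream of the campaign. One should not condition on a consequence of treatment, so the overall rates are the right comparison.
So P(outcome | do(Campaign K)) is just the pooled rate for Campaign K: 169/640 = 0.264.

0.26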